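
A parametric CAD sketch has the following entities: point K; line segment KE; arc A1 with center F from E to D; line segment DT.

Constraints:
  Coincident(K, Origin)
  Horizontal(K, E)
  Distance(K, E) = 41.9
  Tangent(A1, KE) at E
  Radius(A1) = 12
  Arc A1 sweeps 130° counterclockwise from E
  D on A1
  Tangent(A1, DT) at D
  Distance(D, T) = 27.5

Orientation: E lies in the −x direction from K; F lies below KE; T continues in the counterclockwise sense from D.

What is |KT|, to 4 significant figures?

52.72

On A1, E sits at bearing 90° from F; a 130° counterclockwise sweep puts D at bearing 220°, so D = F + 12.0·(cos 220°, sin 220°) = (-51.09, -19.71). Since A1 is tangent to DT there, FD ⟂ DT, so DT runs along (−sin 220°, cos 220°); with |DT| = 27.5, T = (-33.42, -40.78). Then |KT| = |T − K| = 52.72.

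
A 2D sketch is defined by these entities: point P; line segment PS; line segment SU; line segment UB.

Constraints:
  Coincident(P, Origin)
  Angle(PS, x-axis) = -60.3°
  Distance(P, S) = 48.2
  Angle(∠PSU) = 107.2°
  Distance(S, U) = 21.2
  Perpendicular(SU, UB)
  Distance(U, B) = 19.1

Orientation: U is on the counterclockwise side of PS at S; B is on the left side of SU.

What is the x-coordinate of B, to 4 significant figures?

40.44

P is at the origin; PS runs at -60.3° with length 48.2, so S = 48.2·(cos -60.3°, sin -60.3°) = (23.88, -41.87). ∠PSU = 107.2°, so SU runs at -60.3° + (180° − 107.2°) = 12.50° from the x-axis; with |SU| = 21.2, U = S + 21.2·(cos 12.50°, sin 12.50°) = (44.58, -37.28). SU is perpendicular to UB; with |UB| = 19.1 on the left of SU, B = U + 19.1·(-0.2164, 0.9763) = (40.44, -18.63). So B.x = 40.44.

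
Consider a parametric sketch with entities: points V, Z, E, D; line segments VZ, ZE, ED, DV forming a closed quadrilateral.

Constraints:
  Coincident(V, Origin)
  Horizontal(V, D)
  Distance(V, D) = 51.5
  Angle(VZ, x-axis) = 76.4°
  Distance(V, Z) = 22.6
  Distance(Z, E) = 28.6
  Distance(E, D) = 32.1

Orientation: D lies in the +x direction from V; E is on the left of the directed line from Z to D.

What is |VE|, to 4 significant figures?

42.81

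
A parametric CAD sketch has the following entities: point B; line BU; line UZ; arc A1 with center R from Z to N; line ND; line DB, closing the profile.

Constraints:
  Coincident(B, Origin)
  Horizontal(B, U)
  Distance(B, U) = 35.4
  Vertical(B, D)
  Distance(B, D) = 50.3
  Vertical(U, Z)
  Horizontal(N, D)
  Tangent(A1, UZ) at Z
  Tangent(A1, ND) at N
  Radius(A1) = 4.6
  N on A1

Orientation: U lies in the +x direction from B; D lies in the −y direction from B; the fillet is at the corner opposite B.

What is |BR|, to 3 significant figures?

55.1

B is at the origin; B and U share the same y with |BU| = 35.4 and U on the +x side, so U = (35.4, 0.00). B and D share the same x with |BD| = 50.3 and D on the −y side, so D = (0.00, -50.3). The virtual corner opposite B is at (35.4, -50.3). Tangency of A1 to UZ means the radius RZ is perpendicular to UZ and since A1 is tangent to ND there, RN ⟂ ND, with radius 4.6, so the center R sits 4.6 in from both sides at R = (30.8, -45.7). Then |BR| = |R − B| = 55.1.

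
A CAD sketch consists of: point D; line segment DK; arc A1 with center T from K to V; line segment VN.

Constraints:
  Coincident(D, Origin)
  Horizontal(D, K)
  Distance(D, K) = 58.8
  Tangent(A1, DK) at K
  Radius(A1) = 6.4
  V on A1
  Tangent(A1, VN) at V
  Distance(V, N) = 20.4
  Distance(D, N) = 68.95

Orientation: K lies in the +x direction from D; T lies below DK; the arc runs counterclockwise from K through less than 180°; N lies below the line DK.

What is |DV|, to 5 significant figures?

54.088

Checks: |TV| = 6.400 ✓; ∠(TV, VN) = 90.00° ✓; |VN| = 20.40 ✓; |DN| = 68.95 ✓.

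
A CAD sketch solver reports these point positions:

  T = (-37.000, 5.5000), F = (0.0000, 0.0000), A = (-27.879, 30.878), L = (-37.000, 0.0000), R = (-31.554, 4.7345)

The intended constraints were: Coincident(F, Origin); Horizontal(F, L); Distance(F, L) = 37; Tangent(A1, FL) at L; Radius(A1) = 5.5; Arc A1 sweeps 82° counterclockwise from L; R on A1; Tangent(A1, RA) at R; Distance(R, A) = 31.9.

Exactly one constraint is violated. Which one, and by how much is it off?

Distance(R, A) = 31.9 — off by 5.50.

F = (0.00, 0.00) ✓; F.y = 0.00, L.y = 0.00 ✓; |FL| = 37.00 ✓; ∠(TL, LF) = 90.00° ✓; |TL| = 5.500 ✓; bearing(T→R) − bearing(T→L) = 82.00° ✓; |TR| = 5.500 ✓; ∠(TR, RA) = 90.00° ✓; |RA| = 26.40 ✗.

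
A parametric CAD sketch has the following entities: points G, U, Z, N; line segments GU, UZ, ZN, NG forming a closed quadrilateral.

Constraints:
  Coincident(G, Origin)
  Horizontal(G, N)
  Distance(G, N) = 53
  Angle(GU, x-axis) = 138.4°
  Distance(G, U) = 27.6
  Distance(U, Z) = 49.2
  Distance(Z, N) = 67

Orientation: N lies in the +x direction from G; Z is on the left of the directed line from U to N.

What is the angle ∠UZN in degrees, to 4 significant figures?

79.94°

G is at the origin; G and N share the same y with |GN| = 53.0 and N in +x, so N = (53.0, 0). GU runs at 138.4° with |GU| = 27.6, so U = (-20.64, 18.32). Z is determined by |UZ| = 49.2 and |ZN| = 67.0 together: it lies at the intersection of circle(U, 49.2) and circle(N, 67.0). With |UN| = 75.88, the foot of the radical line on UN is 24.31 from U and the perpendicular offset is √(49.2² − 24.31²) = 42.77. Taking the left-of-UN solution: Z = (13.28, 53.96).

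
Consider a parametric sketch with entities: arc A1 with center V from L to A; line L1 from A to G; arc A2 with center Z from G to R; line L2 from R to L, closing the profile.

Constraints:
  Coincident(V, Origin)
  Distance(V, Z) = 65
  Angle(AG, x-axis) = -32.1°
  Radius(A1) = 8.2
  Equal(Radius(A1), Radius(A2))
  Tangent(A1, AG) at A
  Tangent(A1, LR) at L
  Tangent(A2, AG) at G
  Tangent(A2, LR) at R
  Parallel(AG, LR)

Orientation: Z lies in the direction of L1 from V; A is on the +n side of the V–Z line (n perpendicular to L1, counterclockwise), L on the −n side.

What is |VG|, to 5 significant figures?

65.515

The slot axis is L1's direction at -32.1°, so u = (cos -32.1°, sin -32.1°) = (0.84712, -0.53140) and n = (−sin -32.1°, cos -32.1°) = (0.53140, 0.84712). V is at the origin and Z lies 65.0 along u from V, so Z = 65.0·u = (55.063, -34.541). Tangency of A1 to both parallel lines with radius 8.2 puts A and L at V ± 8.2·n: A = (4.3575, 6.9464), L = (-4.3575, -6.9464). Equal radii place G and R the same way about Z: G = Z + 8.2·n = (59.420, -27.595), R = Z − 8.2·n = (50.705, -41.487). Then |VG| = |G − V| = 65.515.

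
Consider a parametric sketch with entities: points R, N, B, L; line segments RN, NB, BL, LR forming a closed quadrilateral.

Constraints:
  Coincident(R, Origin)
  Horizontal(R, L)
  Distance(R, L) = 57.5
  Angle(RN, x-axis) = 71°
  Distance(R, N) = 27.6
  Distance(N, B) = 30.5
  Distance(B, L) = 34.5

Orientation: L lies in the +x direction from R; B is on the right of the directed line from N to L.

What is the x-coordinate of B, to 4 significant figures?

23.01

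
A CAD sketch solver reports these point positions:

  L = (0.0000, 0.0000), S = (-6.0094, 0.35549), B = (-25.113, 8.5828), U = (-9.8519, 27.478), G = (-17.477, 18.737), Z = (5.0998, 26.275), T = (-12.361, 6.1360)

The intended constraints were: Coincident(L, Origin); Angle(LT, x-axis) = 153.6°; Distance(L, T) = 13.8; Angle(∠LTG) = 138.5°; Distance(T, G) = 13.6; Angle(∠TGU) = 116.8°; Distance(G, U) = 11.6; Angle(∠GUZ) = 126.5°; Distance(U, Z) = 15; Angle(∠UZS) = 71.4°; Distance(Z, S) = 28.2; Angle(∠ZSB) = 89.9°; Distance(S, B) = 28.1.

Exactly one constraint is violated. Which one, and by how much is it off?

Distance(S, B) = 28.1 — off by 7.30.

L = (0.00, 0.00) ✓; LT at 153.6° ✓; |LT| = 13.80 ✓; ∠LTG = 138.5° ✓; |TG| = 13.60 ✓; ∠TGU = 116.8° ✓; |GU| = 11.60 ✓; ∠GUZ = 126.5° ✓; |UZ| = 15.00 ✓; ∠UZS = 71.40° ✓; |ZS| = 28.20 ✓; ∠ZSB = 89.90° ✓; |SB| = 20.80 ✗.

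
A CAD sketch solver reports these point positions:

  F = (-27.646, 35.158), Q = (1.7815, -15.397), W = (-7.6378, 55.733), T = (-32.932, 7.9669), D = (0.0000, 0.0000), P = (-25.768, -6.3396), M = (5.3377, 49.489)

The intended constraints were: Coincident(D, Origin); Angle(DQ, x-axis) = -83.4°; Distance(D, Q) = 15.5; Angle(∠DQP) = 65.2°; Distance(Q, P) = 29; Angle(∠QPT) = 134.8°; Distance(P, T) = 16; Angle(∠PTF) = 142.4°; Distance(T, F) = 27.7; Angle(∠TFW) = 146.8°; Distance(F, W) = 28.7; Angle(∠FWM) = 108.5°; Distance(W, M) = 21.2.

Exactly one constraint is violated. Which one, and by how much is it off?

Distance(W, M) = 21.2 — off by 6.80.

D = (0.00, 0.00) ✓; DQ at -83.40° ✓; |DQ| = 15.50 ✓; ∠DQP = 65.20° ✓; |QP| = 29.00 ✓; ∠QPT = 134.8° ✓; |PT| = 16.00 ✓; ∠PTF = 142.4° ✓; |TF| = 27.70 ✓; ∠TFW = 146.8° ✓; |FW| = 28.70 ✓; ∠FWM = 108.5° ✓; |WM| = 14.40 ✗.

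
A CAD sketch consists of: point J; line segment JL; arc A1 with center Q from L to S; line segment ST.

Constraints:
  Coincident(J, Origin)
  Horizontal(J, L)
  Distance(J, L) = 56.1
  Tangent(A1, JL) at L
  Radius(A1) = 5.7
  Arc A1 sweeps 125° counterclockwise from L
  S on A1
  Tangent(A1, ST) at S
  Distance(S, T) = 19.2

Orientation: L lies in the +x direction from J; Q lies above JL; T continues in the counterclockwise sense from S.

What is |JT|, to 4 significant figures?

55.55

On A1, L sits at bearing -90° from Q; a 125° counterclockwise sweep puts S at bearing 35°, so S = Q + 5.7·(cos 35°, sin 35°) = (60.77, 8.969). The tangent condition forces QS to be normal to ST, so ST runs along (−sin 35°, cos 35°); with |ST| = 19.2, T = (49.76, 24.70). Then |JT| = |T − J| = 55.55.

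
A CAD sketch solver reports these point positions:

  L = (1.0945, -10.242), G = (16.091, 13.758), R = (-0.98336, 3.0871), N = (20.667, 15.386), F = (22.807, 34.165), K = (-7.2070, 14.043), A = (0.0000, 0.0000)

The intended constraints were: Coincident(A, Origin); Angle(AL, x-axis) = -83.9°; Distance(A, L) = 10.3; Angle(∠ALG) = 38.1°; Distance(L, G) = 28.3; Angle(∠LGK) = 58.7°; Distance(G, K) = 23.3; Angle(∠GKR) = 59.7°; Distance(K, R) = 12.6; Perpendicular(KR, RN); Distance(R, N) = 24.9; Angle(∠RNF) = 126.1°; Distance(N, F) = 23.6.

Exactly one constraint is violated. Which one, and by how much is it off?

Distance(N, F) = 23.6 — off by 4.70.

A = (0.00, 0.00) ✓; AL at -83.90° ✓; |AL| = 10.30 ✓; ∠ALG = 38.10° ✓; |LG| = 28.30 ✓; ∠LGK = 58.70° ✓; |GK| = 23.30 ✓; ∠GKR = 59.70° ✓; |KR| = 12.60 ✓; ∠(KR, RN) = 90.00° ✓; |RN| = 24.90 ✓; ∠RNF = 126.1° ✓; |NF| = 18.90 ✗.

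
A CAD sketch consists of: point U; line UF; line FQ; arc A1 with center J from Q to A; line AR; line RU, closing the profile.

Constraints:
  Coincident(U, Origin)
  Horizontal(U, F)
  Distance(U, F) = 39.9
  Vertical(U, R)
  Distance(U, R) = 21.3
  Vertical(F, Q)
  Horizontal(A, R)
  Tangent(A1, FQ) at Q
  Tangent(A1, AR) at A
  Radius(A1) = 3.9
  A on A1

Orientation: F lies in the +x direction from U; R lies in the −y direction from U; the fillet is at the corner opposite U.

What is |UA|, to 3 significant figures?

41.8

U is at the origin; UF is horizontal with |UF| = 39.9 and F on the +x side, so F = (39.9, 0.00). U and R share the same x with |UR| = 21.3 and R on the −y side, so R = (0.00, -21.3). The virtual corner opposite U is at (39.9, -21.3). Since A1 is tangent to FQ there, JQ ⟂ FQ and the tangent condition forces JA to be normal to AR, with radius 3.9, so the center J sits 3.9 in from both sides at J = (36.0, -17.4). That places the tangent points at Q = (39.9, -17.4) on FQ and A = (36.0, -21.3) on AR. Then |UA| = |A − U| = 41.8.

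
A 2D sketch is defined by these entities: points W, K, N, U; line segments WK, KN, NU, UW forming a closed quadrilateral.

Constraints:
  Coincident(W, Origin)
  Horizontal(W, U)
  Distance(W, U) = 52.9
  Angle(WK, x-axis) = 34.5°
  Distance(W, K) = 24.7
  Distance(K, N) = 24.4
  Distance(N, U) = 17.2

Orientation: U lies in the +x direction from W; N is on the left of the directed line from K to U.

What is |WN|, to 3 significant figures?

47.2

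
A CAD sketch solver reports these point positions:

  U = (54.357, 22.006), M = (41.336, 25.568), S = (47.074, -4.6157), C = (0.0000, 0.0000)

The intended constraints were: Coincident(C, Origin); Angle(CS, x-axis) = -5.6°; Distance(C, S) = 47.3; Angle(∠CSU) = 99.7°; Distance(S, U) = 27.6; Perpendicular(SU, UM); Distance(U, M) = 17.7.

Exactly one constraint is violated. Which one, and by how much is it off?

Distance(U, M) = 17.7 — off by 4.20.

C = (0.00, 0.00) ✓; CS at -5.600° ✓; |CS| = 47.30 ✓; ∠CSU = 99.70° ✓; |SU| = 27.60 ✓; ∠(SU, UM) = 90.00° ✓; |UM| = 13.50 ✗.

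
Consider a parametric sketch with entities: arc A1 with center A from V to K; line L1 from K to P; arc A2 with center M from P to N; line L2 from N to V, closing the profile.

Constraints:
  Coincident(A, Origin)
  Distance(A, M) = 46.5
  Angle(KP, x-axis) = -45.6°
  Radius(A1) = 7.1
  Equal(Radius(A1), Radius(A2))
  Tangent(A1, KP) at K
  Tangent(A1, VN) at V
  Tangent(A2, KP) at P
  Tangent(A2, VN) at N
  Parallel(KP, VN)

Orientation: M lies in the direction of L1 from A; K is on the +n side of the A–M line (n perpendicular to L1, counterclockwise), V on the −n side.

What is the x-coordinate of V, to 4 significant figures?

-5.073

The slot axis is L1's direction at -45.6°, so u = (cos -45.6°, sin -45.6°) = (0.6997, -0.7145) and n = (−sin -45.6°, cos -45.6°) = (0.7145, 0.6997). A is at the origin and M lies 46.5 along u from A, so M = 46.5·u = (32.53, -33.22). Tangency of A1 to both parallel lines with radius 7.1 puts K and V at A ± 7.1·n: K = (5.073, 4.968), V = (-5.073, -4.968). So V.x = -5.073.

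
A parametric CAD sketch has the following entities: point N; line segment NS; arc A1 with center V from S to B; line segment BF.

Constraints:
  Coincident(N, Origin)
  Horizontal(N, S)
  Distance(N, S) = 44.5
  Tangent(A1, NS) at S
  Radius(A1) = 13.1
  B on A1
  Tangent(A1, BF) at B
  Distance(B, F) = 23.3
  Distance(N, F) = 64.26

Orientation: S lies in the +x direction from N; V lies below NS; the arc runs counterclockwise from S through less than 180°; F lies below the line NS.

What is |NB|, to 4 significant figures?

41.41

N is at the origin; NS is horizontal with |NS| = 44.5 and S on the +x side, so S = (44.50, 0.000). Since A1 is tangent to NS there, VS ⟂ NS, so V = S + (0, -13.1) = (44.50, -13.10). Since VB ⟂ BF (tangency), |VF| = √(13.1² + 23.3²) = 26.73 regardless of where B sits on A1. So F lies on both circle(N, 64.26) and circle(V, 26.73); the below-NS intersection is F = (51.06, -39.01). B is the foot of the tangent from F: B = (35.01, -22.13).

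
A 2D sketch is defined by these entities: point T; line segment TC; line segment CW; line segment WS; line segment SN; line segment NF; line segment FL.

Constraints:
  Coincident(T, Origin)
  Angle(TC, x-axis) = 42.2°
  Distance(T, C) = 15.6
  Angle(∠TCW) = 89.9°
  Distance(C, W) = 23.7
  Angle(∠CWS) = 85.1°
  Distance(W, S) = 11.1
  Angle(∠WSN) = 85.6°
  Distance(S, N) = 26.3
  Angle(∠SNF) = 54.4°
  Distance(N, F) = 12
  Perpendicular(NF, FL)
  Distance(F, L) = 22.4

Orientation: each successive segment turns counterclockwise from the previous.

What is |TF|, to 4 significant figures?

18.07

T is at the origin; TC runs at 42.2° with length 15.6, so C = (11.56, 10.48). ∠TCW = 89.9° gives CW at 132.3° from the x-axis; with |CW| = 23.7, W = (-4.394, 28.01). ∠CWS = 85.1° gives WS at -132.8° from the x-axis; with |WS| = 11.1, S = (-11.94, 19.86). ∠WSN = 85.6° gives SN at -38.40° from the x-axis; with |SN| = 26.3, N = (8.675, 3.528). ∠SNF = 54.4° gives NF at 87.20° from the x-axis; with |NF| = 12.0, F = (9.262, 15.51). Then |TF| = |F − T| = 18.07.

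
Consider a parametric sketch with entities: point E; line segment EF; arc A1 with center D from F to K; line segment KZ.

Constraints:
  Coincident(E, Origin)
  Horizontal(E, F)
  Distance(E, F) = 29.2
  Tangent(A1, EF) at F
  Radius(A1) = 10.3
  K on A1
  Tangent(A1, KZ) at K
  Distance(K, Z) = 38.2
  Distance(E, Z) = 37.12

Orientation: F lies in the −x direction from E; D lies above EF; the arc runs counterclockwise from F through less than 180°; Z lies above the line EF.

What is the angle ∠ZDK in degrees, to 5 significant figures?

74.910°

E is at the origin; EF is horizontal with |EF| = 29.2 and F on the −x side, so F = (-29.200, 0.0000). A1 meets EF tangentially, so DF is at right angles to EF, so D = F + (0, 10.3) = (-29.200, 10.300). Since DK ⟂ KZ (tangency), |DZ| = √(10.3² + 38.2²) = 39.564 regardless of where K sits on A1. So Z lies on both circle(E, 37.12) and circle(D, 39.564); the above-EF intersection is Z = (-0.11346, 37.120). K is the foot of the tangent from Z: K = (-20.487, 4.8065).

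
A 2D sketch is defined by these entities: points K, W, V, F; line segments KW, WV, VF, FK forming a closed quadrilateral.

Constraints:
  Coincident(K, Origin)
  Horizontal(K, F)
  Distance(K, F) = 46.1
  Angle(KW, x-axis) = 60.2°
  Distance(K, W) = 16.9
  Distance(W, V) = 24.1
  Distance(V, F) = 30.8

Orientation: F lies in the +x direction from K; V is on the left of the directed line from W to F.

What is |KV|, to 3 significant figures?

39.5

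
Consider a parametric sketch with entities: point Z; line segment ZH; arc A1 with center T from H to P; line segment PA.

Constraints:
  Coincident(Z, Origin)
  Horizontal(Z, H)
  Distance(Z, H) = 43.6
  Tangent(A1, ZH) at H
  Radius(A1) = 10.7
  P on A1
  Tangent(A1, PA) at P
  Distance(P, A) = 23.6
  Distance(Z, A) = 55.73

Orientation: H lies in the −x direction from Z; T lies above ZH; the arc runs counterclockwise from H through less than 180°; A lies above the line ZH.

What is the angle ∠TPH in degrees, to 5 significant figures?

34.513°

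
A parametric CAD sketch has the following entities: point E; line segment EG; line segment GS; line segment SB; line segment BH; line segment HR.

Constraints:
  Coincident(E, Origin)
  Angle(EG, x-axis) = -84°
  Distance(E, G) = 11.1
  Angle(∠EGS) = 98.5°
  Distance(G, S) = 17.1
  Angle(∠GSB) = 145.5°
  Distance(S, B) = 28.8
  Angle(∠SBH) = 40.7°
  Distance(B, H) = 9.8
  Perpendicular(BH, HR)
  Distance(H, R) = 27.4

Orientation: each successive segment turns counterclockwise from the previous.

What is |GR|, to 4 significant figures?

29.81

E is at the origin; EG runs at -84.0° with length 11.1, so G = (1.160, -11.04). ∠EGS = 98.5° gives GS at -2.500° from the x-axis; with |GS| = 17.1, S = (18.24, -11.79). ∠GSB = 145.5° gives SB at 32.00° from the x-axis; with |SB| = 28.8, B = (42.67, 3.477). ∠SBH = 40.7° gives BH at 171.3° from the x-axis; with |BH| = 9.8, H = (32.98, 4.959). The perpendicularity gives HR at right angles to BH, so HR runs at -98.70°; with |HR| = 27.4, R = (28.84, -22.13). Then |GR| = |R − G| = 29.81.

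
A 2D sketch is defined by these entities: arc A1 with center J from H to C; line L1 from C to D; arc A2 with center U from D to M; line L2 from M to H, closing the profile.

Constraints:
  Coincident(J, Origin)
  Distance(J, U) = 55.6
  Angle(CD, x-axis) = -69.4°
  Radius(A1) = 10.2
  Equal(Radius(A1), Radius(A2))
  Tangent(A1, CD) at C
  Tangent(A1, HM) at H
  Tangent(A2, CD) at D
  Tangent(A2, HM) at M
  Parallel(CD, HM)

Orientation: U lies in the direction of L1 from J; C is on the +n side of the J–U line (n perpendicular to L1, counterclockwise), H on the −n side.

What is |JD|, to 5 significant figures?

56.528

The slot axis is L1's direction at -69.4°, so u = (cos -69.4°, sin -69.4°) = (0.35184, -0.93606) and n = (−sin -69.4°, cos -69.4°) = (0.93606, 0.35184). J is at the origin and U lies 55.6 along u from J, so U = 55.6·u = (19.562, -52.045). Tangency of A1 to both parallel lines with radius 10.2 puts C and H at J ± 10.2·n: C = (9.5478, 3.5888), H = (-9.5478, -3.5888). Equal radii place D and M the same way about U: D = U + 10.2·n = (29.110, -48.456), M = U − 10.2·n = (10.015, -55.634). Then |JD| = |D − J| = 56.528.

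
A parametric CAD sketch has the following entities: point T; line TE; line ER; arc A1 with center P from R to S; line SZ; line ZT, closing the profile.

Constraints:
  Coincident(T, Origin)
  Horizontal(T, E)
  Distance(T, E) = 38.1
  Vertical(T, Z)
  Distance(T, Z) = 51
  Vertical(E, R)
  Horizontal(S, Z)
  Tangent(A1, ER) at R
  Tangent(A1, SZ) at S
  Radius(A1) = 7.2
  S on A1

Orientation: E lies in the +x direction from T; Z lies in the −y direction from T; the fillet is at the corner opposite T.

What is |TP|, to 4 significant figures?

53.60

T is at the origin; T and E share the same y with |TE| = 38.1 and E on the +x side, so E = (38.10, 0.000). T and Z share the same x with |TZ| = 51.0 and Z on the −y side, so Z = (0.000, -51.00). The virtual corner opposite T is at (38.10, -51.00). Tangency of A1 to ER means the radius PR is perpendicular to ER and since A1 is tangent to SZ there, PS ⟂ SZ, with radius 7.2, so the center P sits 7.2 in from both sides at P = (30.90, -43.80). Then |TP| = |P − T| = 53.60.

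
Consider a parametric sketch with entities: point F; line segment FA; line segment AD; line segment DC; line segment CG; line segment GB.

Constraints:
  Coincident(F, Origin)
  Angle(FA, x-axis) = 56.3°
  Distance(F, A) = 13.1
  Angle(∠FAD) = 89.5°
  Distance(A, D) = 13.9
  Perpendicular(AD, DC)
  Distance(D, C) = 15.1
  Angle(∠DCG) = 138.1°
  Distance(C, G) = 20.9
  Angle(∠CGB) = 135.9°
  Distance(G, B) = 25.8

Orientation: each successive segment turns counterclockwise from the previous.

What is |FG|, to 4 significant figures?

17.56

F is at the origin; FA runs at 56.3° with length 13.1, so A = (7.268, 10.90). ∠FAD = 89.5° gives AD at 146.8° from the x-axis; with |AD| = 13.9, D = (-4.363, 18.51). AD ⟂ DC, so DC runs at -123.2°; with |DC| = 15.1, C = (-12.63, 5.875). ∠DCG = 138.1° gives CG at -81.30° from the x-axis; with |CG| = 20.9, G = (-9.469, -14.78). Then |FG| = |G − F| = 17.56.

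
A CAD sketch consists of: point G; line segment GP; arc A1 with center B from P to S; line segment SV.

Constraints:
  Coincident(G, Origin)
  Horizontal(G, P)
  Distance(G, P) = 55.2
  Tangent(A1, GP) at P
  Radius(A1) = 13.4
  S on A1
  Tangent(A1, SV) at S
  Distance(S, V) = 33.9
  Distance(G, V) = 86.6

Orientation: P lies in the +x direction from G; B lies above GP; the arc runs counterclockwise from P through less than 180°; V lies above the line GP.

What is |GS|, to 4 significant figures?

69.28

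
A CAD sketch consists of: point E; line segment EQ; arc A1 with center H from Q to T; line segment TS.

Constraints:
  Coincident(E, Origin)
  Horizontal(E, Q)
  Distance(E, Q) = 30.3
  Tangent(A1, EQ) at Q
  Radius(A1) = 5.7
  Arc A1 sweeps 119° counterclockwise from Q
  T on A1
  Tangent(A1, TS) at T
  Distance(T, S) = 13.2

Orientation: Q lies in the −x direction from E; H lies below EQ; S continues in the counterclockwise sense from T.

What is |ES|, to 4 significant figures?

35.14

E is at the origin; E and Q share the same y with |EQ| = 30.3 and Q on the −x side, so Q = (-30.30, 0.000). Since A1 is tangent to EQ there, HQ ⟂ EQ, so H = Q + (0, -5.7) = (-30.30, -5.700). On A1, Q sits at bearing 90° from H; a 119° counterclockwise sweep puts T at bearing 209°, so T = H + 5.7·(cos 209°, sin 209°) = (-35.29, -8.463). A1 meets TS tangentially, so HT is at right angles to TS, so TS runs along (−sin 209°, cos 209°); with |TS| = 13.2, S = (-28.89, -20.01). Then |ES| = |S − E| = 35.14.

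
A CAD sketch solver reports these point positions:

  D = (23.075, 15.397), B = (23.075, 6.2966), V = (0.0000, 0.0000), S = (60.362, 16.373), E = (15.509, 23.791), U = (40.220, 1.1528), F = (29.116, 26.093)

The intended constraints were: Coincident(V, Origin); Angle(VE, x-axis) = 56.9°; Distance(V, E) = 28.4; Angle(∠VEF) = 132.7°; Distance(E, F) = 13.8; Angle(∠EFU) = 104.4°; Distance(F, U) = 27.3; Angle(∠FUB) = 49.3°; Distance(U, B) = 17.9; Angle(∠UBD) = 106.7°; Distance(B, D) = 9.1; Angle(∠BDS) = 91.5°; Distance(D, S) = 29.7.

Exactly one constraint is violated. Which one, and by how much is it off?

Distance(D, S) = 29.7 — off by 7.60.

V = (0.00, 0.00) ✓; VE at 56.90° ✓; |VE| = 28.40 ✓; ∠VEF = 132.7° ✓; |EF| = 13.80 ✓; ∠EFU = 104.4° ✓; |FU| = 27.30 ✓; ∠FUB = 49.30° ✓; |UB| = 17.90 ✓; ∠UBD = 106.7° ✓; |BD| = 9.100 ✓; ∠BDS = 91.50° ✓; |DS| = 37.30 ✗.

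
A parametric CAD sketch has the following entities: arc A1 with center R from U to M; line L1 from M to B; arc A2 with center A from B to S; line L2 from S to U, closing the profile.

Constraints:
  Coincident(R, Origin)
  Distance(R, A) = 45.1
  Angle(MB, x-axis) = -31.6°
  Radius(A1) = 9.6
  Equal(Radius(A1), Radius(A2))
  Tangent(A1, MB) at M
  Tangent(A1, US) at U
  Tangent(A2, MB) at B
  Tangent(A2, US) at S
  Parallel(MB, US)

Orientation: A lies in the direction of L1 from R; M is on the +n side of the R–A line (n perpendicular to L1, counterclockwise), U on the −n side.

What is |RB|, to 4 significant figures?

46.11

Tangency of A1 to both parallel lines with radius 9.6 puts M and U at R ± 9.6·n: M = (5.030, 8.177), U = (-5.030, -8.177). Equal radii place B and S the same way about A: B = A + 9.6·n = (43.44, -15.46), S = A − 9.6·n = (33.38, -31.81). Then |RB| = |B − R| = 46.11.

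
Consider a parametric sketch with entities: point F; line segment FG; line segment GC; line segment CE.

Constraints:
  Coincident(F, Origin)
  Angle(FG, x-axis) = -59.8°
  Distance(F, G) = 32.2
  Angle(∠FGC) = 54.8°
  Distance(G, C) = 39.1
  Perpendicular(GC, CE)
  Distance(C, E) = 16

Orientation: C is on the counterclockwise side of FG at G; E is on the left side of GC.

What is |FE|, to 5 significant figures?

22.982

∠FGC = 54.8°, so GC runs at -59.8° + (180° − 54.8°) = 65.400° from the x-axis; with |GC| = 39.1, C = G + 39.1·(cos 65.400°, sin 65.400°) = (32.474, 7.7215). GC ⟂ CE; with |CE| = 16.0 on the left of GC, E = C + 16.0·(-0.90924, 0.41628) = (17.926, 14.382). Then |FE| = |E − F| = 22.982.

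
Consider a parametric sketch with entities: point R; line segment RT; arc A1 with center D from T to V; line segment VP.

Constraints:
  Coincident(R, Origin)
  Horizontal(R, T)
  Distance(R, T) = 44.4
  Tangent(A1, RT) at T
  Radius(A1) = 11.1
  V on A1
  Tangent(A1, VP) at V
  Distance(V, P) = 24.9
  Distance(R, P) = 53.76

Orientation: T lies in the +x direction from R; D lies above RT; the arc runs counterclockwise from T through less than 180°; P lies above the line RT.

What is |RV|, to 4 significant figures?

56.16

Checks: |DV| = 11.10 ✓; ∠(DV, VP) = 90.00° ✓; |VP| = 24.90 ✓; |RP| = 53.76 ✓.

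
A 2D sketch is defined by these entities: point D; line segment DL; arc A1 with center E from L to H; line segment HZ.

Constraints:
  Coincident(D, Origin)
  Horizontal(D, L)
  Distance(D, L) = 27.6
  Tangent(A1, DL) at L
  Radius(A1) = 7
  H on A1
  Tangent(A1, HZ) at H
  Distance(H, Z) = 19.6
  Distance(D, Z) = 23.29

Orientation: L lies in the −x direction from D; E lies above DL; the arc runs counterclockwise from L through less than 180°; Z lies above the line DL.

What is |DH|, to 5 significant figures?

21.859

Checks: D.y = 0.00, L.y = 0.00 ✓; |EH| = 7.000 ✓; ∠(EH, HZ) = 90.00° ✓; |HZ| = 19.60 ✓; |DZ| = 23.29 ✓.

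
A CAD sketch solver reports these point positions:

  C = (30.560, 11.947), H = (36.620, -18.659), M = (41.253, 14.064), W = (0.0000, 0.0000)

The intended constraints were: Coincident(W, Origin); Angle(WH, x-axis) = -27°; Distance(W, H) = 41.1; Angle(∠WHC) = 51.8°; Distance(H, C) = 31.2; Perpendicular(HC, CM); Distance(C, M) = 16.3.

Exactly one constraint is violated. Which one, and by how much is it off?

Distance(C, M) = 16.3 — off by 5.40.

W = (0.00, 0.00) ✓; WH at -27.00° ✓; |WH| = 41.10 ✓; ∠WHC = 51.80° ✓; |HC| = 31.20 ✓; ∠(HC, CM) = 90.00° ✓; |CM| = 10.90 ✗.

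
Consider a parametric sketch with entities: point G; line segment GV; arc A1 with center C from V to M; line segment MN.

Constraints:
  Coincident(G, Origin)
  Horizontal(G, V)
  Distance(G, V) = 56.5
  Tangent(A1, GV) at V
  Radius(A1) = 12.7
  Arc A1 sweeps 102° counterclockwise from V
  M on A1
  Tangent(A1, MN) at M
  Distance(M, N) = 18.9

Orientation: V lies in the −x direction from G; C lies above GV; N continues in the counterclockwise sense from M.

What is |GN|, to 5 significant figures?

58.728

G is at the origin; G and V share the same y with |GV| = 56.5 and V on the −x side, so V = (-56.500, 0.0000). A1 meets GV tangentially, so CV is at right angles to GV, so C = V + (0, 12.7) = (-56.500, 12.700). On A1, V sits at bearing -90° from C; a 102° counterclockwise sweep puts M at bearing 12°, so M = C + 12.7·(cos 12°, sin 12°) = (-44.078, 15.340). The tangent condition forces CM to be normal to MN, so MN runs along (−sin 12°, cos 12°); with |MN| = 18.9, N = (-48.007, 33.827). Then |GN| = |N − G| = 58.728.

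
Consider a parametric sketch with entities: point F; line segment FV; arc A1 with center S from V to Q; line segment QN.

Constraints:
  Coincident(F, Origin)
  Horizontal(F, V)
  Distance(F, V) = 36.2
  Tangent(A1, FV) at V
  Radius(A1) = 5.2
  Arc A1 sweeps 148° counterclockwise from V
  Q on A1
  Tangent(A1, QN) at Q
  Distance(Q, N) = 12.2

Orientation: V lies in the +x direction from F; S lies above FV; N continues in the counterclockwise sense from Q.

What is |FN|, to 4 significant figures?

32.82

F is at the origin; F and V share the same y with |FV| = 36.2 and V on the +x side, so V = (36.20, 0.000). Since A1 is tangent to FV there, SV ⟂ FV, so S = V + (0, 5.2) = (36.20, 5.200). On A1, V sits at bearing -90° from S; a 148° counterclockwise sweep puts Q at bearing 58°, so Q = S + 5.2·(cos 58°, sin 58°) = (38.96, 9.610). A1 meets QN tangentially, so SQ is at right angles to QN, so QN runs along (−sin 58°, cos 58°); with |QN| = 12.2, N = (28.61, 16.07). Then |FN| = |N − F| = 32.82.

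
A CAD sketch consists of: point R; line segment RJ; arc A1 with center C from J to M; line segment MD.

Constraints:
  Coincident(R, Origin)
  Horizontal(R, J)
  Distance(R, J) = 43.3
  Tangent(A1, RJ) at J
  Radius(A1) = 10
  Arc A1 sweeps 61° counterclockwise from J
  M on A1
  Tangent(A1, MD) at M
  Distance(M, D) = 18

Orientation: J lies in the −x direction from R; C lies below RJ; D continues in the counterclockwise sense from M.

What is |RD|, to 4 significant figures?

64.26

On A1, J sits at bearing 90° from C; a 61° counterclockwise sweep puts M at bearing 151°, so M = C + 10.0·(cos 151°, sin 151°) = (-52.05, -5.152). Tangency of A1 to MD means the radius CM is perpendicular to MD, so MD runs along (−sin 151°, cos 151°); with |MD| = 18.0, D = (-60.77, -20.90). Then |RD| = |D − R| = 64.26.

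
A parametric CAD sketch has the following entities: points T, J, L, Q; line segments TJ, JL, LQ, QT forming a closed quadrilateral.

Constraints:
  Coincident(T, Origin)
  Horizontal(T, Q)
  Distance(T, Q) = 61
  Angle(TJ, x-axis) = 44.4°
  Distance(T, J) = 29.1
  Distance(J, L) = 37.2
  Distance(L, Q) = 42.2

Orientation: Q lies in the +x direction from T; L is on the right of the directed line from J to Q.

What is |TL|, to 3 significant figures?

27.9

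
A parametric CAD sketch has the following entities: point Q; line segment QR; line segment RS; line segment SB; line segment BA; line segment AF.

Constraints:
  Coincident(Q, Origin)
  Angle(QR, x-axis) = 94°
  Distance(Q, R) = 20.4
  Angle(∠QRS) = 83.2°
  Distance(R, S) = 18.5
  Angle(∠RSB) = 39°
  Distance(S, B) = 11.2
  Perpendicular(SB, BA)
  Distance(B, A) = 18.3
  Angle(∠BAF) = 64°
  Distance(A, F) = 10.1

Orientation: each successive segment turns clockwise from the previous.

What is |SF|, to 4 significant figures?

14.03

Q is at the origin; QR runs at 94.0° with length 20.4, so R = (-1.423, 20.35). ∠QRS = 83.2° gives RS at -2.800° from the x-axis; with |RS| = 18.5, S = (17.05, 19.45). ∠RSB = 39.0° gives SB at -143.8° from the x-axis; with |SB| = 11.2, B = (8.017, 12.83). The perpendicularity gives BA at right angles to SB, so BA runs at 126.2°; with |BA| = 18.3, A = (-2.791, 27.60). ∠BAF = 64.0° gives AF at 10.20° from the x-axis; with |AF| = 10.1, F = (7.149, 29.39). Then |SF| = |F − S| = 14.03.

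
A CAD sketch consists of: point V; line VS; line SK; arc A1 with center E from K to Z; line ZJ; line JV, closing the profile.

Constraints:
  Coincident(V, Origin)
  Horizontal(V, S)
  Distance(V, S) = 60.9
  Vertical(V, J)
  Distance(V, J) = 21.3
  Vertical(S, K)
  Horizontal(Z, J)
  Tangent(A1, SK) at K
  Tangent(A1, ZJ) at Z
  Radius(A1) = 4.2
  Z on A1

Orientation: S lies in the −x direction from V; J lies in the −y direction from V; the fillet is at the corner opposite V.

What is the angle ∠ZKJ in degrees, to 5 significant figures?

41.055°

V is at the origin; VS is horizontal with |VS| = 60.9 and S on the −x side, so S = (-60.900, 0.0000). VJ is vertical with |VJ| = 21.3 and J on the −y side, so J = (0.0000, -21.300). The virtual corner opposite V is at (-60.900, -21.300). Since A1 is tangent to SK there, EK ⟂ SK and the tangent condition forces EZ to be normal to ZJ, with radius 4.2, so the center E sits 4.2 in from both sides at E = (-56.700, -17.100). That places the tangent points at K = (-60.900, -17.100) on SK and Z = (-56.700, -21.300) on ZJ. Then cos ∠ZKJ = KZ·KJ / (|KZ||KJ|), giving 41.055°.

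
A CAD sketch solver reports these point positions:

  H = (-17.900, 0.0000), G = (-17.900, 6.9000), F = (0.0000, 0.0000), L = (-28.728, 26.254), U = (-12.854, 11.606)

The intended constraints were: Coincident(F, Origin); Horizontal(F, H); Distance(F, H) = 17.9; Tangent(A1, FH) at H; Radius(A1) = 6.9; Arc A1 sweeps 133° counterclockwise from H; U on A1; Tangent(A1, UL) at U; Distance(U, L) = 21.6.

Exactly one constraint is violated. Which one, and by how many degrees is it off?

Tangent(A1, UL) at U — off by 4.30°.

F = (0.00, 0.00) ✓; F.y = 0.00, H.y = 0.00 ✓; |FH| = 17.90 ✓; ∠(GH, HF) = 90.00° ✓; |GH| = 6.900 ✓; bearing(G→U) − bearing(G→H) = 133.0° ✓; |GU| = 6.900 ✓; ∠(GU, UL) = 85.70° ✗; |UL| = 21.60 ✓.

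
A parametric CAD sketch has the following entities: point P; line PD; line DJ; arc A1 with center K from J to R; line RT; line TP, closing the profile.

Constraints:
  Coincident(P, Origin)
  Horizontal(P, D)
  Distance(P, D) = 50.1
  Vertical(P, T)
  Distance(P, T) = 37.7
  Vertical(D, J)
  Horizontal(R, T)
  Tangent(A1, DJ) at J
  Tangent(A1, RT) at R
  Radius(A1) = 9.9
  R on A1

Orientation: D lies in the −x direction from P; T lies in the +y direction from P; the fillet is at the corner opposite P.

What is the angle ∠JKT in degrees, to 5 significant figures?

166.17°

The virtual corner opposite P is at (-50.100, 37.700). The tangent condition forces KJ to be normal to DJ and A1 meets RT tangentially, so KR is at right angles to RT, with radius 9.9, so the center K sits 9.9 in from both sides at K = (-40.200, 27.800). That places the tangent points at J = (-50.100, 27.800) on DJ and R = (-40.200, 37.700) on RT. Then cos ∠JKT = KJ·KT / (|KJ||KT|), giving 166.17°.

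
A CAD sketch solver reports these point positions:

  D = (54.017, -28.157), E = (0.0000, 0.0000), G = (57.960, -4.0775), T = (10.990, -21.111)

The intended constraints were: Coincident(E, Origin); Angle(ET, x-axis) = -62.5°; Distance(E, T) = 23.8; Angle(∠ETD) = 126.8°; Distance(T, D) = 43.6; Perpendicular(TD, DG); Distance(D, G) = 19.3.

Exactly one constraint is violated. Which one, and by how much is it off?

Distance(D, G) = 19.3 — off by 5.10.

E = (0.00, 0.00) ✓; ET at -62.50° ✓; |ET| = 23.80 ✓; ∠ETD = 126.8° ✓; |TD| = 43.60 ✓; ∠(TD, DG) = 90.00° ✓; |DG| = 24.40 ✗.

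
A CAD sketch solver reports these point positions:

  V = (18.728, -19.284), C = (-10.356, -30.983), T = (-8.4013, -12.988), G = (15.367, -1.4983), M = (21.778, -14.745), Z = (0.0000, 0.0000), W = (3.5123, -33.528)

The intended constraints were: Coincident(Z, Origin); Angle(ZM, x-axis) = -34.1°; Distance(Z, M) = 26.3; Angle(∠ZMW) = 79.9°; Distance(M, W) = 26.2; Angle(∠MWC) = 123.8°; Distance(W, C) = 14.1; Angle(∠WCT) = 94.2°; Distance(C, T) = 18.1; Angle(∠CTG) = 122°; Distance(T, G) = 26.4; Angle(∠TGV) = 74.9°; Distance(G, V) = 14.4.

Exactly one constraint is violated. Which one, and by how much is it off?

Distance(G, V) = 14.4 — off by 3.70.

Z = (0.00, 0.00) ✓; ZM at -34.10° ✓; |ZM| = 26.30 ✓; ∠ZMW = 79.90° ✓; |MW| = 26.20 ✓; ∠MWC = 123.8° ✓; |WC| = 14.10 ✓; ∠WCT = 94.20° ✓; |CT| = 18.10 ✓; ∠CTG = 122.0° ✓; |TG| = 26.40 ✓; ∠TGV = 74.90° ✓; |GV| = 18.10 ✗.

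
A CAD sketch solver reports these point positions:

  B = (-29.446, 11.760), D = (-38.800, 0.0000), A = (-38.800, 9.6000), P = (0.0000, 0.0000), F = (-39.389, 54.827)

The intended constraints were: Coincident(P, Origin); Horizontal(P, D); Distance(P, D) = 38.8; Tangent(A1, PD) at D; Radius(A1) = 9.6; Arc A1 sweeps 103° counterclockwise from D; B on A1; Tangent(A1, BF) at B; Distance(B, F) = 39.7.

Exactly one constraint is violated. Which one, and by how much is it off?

Distance(B, F) = 39.7 — off by 4.50.

P = (0.00, 0.00) ✓; P.y = 0.00, D.y = 0.00 ✓; |PD| = 38.80 ✓; ∠(AD, DP) = 90.00° ✓; |AD| = 9.600 ✓; bearing(A→B) − bearing(A→D) = 103.0° ✓; |AB| = 9.600 ✓; ∠(AB, BF) = 90.00° ✓; |BF| = 44.20 ✗.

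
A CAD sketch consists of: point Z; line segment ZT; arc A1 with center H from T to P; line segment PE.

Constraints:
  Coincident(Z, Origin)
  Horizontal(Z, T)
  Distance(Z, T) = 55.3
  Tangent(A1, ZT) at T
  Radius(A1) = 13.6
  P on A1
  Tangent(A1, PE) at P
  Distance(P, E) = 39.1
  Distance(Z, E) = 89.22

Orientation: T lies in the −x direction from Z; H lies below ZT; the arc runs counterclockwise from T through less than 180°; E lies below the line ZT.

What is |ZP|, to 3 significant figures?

69.9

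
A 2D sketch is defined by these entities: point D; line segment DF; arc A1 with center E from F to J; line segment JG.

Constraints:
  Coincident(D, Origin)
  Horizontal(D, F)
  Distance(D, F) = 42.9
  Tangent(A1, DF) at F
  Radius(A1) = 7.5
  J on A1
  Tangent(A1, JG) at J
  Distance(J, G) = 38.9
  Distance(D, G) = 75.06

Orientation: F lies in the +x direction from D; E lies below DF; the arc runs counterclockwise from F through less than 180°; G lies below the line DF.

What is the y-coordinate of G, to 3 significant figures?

-42.1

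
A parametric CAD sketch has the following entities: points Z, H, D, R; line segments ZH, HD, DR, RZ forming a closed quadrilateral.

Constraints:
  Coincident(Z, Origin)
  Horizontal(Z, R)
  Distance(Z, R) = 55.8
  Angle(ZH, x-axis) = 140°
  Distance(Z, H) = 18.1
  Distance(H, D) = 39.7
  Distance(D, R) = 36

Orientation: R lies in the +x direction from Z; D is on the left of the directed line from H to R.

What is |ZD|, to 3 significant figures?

31.5

Z is at the origin; ZR is horizontal with |ZR| = 55.8 and R in +x, so R = (55.8, 0). ZH runs at 140.0° with |ZH| = 18.1, so H = (-13.9, 11.6). D is determined by |HD| = 39.7 and |DR| = 36.0 together: it lies at the intersection of circle(H, 39.7) and circle(R, 36.0). With |HR| = 70.6, the foot of the radical line on HR is 37.3 from H and the perpendicular offset is √(39.7² − 37.3²) = 13.6. Taking the left-of-HR solution: D = (25.2, 18.9).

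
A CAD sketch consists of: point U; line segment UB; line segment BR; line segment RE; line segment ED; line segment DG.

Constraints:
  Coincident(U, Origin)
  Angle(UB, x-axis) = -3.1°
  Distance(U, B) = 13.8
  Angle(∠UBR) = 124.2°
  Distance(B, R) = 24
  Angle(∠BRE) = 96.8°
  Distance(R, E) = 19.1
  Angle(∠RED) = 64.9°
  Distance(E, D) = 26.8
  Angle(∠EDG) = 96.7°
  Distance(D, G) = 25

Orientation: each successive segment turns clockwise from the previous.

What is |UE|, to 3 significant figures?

34.8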